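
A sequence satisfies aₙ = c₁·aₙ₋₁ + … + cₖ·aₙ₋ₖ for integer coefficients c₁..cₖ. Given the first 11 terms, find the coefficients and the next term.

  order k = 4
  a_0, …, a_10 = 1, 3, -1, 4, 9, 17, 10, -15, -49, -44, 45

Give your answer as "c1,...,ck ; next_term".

2,-2,-1,2 ; 197

  a_4 = 2·4 + -2·-1 + -1·3 + 2·1 = 9
  a_5 = 2·9 + -2·4 + -1·-1 + 2·3 = 17
  a_6 = 2·17 + -2·9 + -1·4 + 2·-1 = 10
  a_7 = 2·10 + -2·17 + -1·9 + 2·4 = -15
  a_8 = 2·-15 + -2·10 + -1·17 + 2·9 = -49
  a_9 = 2·-49 + -2·-15 + -1·10 + 2·17 = -44
  a_10 = 2·-44 + -2·-49 + -1·-15 + 2·10 = 45
  a_11 = 2·45 + -2·-44 + -1·-49 + 2·-15 = 197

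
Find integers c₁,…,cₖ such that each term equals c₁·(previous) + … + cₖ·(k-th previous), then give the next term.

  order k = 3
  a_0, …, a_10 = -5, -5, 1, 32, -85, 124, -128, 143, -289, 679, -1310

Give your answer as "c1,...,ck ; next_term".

-3,-4,-3 ; 2081

  a_3 = -3·1 + -4·-5 + -3·-5 = 32
  a_4 = -3·32 + -4·1 + -3·-5 = -85
  a_5 = -3·-85 + -4·32 + -3·1 = 124
  a_6 = -3·124 + -4·-85 + -3·32 = -128
  a_7 = -3·-128 + -4·124 + -3·-85 = 143
  a_8 = -3·143 + -4·-128 + -3·124 = -289
  a_9 = -3·-289 + -4·143 + -3·-128 = 679
  a_10 = -3·679 + -4·-289 + -3·143 = -1310
  a_11 = -3·-1310 + -4·679 + -3·-289 = 2081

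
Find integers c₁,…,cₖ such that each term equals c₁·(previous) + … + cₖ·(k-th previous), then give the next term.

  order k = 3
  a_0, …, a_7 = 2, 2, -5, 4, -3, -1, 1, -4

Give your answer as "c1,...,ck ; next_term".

0,1,1 ; 0

  a_3 = 0·-5 + 1·2 + 1·2 = 4
  a_4 = 0·4 + 1·-5 + 1·2 = -3
  a_5 = 0·-3 + 1·4 + 1·-5 = -1
  a_6 = 0·-1 + 1·-3 + 1·4 = 1
  a_7 = 0·1 + 1·-1 + 1·-3 = -4
  a_8 = 0·-4 + 1·1 + 1·-1 = 0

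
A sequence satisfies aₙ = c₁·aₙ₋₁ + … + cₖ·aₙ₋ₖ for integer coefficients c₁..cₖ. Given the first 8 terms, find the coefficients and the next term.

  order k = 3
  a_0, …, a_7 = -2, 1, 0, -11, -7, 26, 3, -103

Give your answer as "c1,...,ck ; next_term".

1,-3,4 ; -8

  a_3 = 1·0 + -3·1 + 4·-2 = -11
  a_4 = 1·-11 + -3·0 + 4·1 = -7
  a_5 = 1·-7 + -3·-11 + 4·0 = 26
  a_6 = 1·26 + -3·-7 + 4·-11 = 3
  a_7 = 1·3 + -3·26 + 4·-7 = -103
  a_8 = 1·-103 + -3·3 + 4·26 = -8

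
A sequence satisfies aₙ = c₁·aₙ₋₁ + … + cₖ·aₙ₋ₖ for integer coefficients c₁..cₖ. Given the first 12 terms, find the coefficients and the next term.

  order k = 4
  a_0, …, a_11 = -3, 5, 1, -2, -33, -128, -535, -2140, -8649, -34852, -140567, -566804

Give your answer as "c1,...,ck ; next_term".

4,1,-4,2 ; -2285673

  a_4 = 4·-2 + 1·1 + -4·5 + 2·-3 = -33
  a_5 = 4·-33 + 1·-2 + -4·1 + 2·5 = -128
  a_6 = 4·-128 + 1·-33 + -4·-2 + 2·1 = -535
  a_7 = 4·-535 + 1·-128 + -4·-33 + 2·-2 = -2140
  a_8 = 4·-2140 + 1·-535 + -4·-128 + 2·-33 = -8649
  a_9 = 4·-8649 + 1·-2140 + -4·-535 + 2·-128 = -34852
  a_10 = 4·-34852 + 1·-8649 + -4·-2140 + 2·-535 = -140567
  a_11 = 4·-140567 + 1·-34852 + -4·-8649 + 2·-2140 = -566804
  a_12 = 4·-566804 + 1·-140567 + -4·-34852 + 2·-8649 = -2285673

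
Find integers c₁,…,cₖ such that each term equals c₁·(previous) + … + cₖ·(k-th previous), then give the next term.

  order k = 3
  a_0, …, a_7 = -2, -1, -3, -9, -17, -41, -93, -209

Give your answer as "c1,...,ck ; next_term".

1,2,2 ; -477

  a_3 = 1·-3 + 2·-1 + 2·-2 = -9
  a_4 = 1·-9 + 2·-3 + 2·-1 = -17
  a_5 = 1·-17 + 2·-9 + 2·-3 = -41
  a_6 = 1·-41 + 2·-17 + 2·-9 = -93
  a_7 = 1·-93 + 2·-41 + 2·-17 = -209
  a_8 = 1·-209 + 2·-93 + 2·-41 = -477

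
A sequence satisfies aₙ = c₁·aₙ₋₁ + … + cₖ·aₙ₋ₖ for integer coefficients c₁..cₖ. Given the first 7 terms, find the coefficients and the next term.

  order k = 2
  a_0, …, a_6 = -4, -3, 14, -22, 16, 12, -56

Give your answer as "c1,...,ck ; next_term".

-2,-2 ; 88

  a_2 = -2·-3 + -2·-4 = 14
  a_3 = -2·14 + -2·-3 = -22
  a_4 = -2·-22 + -2·14 = 16
  a_5 = -2·16 + -2·-22 = 12
  a_6 = -2·12 + -2·16 = -56
  a_7 = -2·-56 + -2·12 = 88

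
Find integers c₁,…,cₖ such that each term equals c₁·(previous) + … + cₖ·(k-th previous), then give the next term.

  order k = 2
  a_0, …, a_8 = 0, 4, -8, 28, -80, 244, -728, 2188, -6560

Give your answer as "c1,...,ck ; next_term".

-2,3 ; 19684

  a_2 = -2·4 + 3·0 = -8
  a_3 = -2·-8 + 3·4 = 28
  a_4 = -2·28 + 3·-8 = -80
  a_5 = -2·-80 + 3·28 = 244
  a_6 = -2·244 + 3·-80 = -728
  a_7 = -2·-728 + 3·244 = 2188
  a_8 = -2·2188 + 3·-728 = -6560
  a_9 = -2·-6560 + 3·2188 = 19684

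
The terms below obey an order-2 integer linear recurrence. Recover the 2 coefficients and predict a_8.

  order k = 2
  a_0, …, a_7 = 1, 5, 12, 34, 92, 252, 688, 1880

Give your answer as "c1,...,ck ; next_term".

2,2 ; 5136

  a_2 = 2·5 + 2·1 = 12
  a_3 = 2·12 + 2·5 = 34
  a_4 = 2·34 + 2·12 = 92
  a_5 = 2·92 + 2·34 = 252
  a_6 = 2·252 + 2·92 = 688
  a_7 = 2·688 + 2·252 = 1880
  a_8 = 2·1880 + 2·688 = 5136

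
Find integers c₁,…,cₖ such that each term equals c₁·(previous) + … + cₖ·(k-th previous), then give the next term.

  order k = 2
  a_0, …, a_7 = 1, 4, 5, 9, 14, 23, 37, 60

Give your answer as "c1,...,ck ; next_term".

1,1 ; 97

  a_2 = 1·4 + 1·1 = 5
  a_3 = 1·5 + 1·4 = 9
  a_4 = 1·9 + 1·5 = 14
  a_5 = 1·14 + 1·9 = 23
  a_6 = 1·23 + 1·14 = 37
  a_7 = 1·37 + 1·23 = 60
  a_8 = 1·60 + 1·37 = 97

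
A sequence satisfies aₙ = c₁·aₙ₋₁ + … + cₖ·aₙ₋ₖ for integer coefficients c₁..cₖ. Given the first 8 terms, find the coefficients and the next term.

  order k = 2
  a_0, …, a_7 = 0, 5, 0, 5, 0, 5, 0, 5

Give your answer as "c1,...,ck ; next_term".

  a_2 = 0·5 + 1·0 = 0
  a_3 = 0·0 + 1·5 = 5
  a_4 = 0·5 + 1·0 = 0
  a_5 = 0·0 + 1·5 = 5
  a_6 = 0·5 + 1·0 = 0
  a_7 = 0·0 + 1·5 = 5
  a_8 = 0·5 + 1·0 = 0

0,1 ; 0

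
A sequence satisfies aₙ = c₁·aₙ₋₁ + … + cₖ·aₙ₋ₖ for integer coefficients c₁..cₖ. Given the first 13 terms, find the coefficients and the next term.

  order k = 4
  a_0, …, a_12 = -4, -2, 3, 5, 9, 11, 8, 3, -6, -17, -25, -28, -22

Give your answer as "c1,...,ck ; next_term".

1,0,0,-1 ; -5

  a_4 = 1·5 + 0·3 + 0·-2 + -1·-4 = 9
  a_5 = 1·9 + 0·5 + 0·3 + -1·-2 = 11
  a_6 = 1·11 + 0·9 + 0·5 + -1·3 = 8
  a_7 = 1·8 + 0·11 + 0·9 + -1·5 = 3
  a_8 = 1·3 + 0·8 + 0·11 + -1·9 = -6
  a_9 = 1·-6 + 0·3 + 0·8 + -1·11 = -17
  a_10 = 1·-17 + 0·-6 + 0·3 + -1·8 = -25
  a_11 = 1·-25 + 0·-17 + 0·-6 + -1·3 = -28
  a_12 = 1·-28 + 0·-25 + 0·-17 + -1·-6 = -22
  a_13 = 1·-22 + 0·-28 + 0·-25 + -1·-17 = -5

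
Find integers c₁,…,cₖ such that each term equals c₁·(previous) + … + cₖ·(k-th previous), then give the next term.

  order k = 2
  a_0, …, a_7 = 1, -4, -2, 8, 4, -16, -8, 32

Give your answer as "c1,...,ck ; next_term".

  a_2 = 0·-4 + -2·1 = -2
  a_3 = 0·-2 + -2·-4 = 8
  a_4 = 0·8 + -2·-2 = 4
  a_5 = 0·4 + -2·8 = -16
  a_6 = 0·-16 + -2·4 = -8
  a_7 = 0·-8 + -2·-16 = 32
  a_8 = 0·32 + -2·-8 = 16

0,-2 ; 16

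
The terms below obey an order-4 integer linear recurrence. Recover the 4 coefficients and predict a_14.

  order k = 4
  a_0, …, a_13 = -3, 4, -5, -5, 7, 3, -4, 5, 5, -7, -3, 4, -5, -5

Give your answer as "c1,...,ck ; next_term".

1,-1,1,-1 ; 7

  a_4 = 1·-5 + -1·-5 + 1·4 + -1·-3 = 7
  a_5 = 1·7 + -1·-5 + 1·-5 + -1·4 = 3
  a_6 = 1·3 + -1·7 + 1·-5 + -1·-5 = -4
  a_7 = 1·-4 + -1·3 + 1·7 + -1·-5 = 5
  a_8 = 1·5 + -1·-4 + 1·3 + -1·7 = 5
  a_9 = 1·5 + -1·5 + 1·-4 + -1·3 = -7
  a_10 = 1·-7 + -1·5 + 1·5 + -1·-4 = -3
  a_11 = 1·-3 + -1·-7 + 1·5 + -1·5 = 4
  a_12 = 1·4 + -1·-3 + 1·-7 + -1·5 = -5
  a_13 = 1·-5 + -1·4 + 1·-3 + -1·-7 = -5
  a_14 = 1·-5 + -1·-5 + 1·4 + -1·-3 = 7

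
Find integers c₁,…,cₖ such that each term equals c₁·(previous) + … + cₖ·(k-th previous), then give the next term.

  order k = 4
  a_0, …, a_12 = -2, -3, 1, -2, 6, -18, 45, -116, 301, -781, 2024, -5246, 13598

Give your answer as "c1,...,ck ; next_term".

-2,1,-1,1 ; -35247

  a_4 = -2·-2 + 1·1 + -1·-3 + 1·-2 = 6
  a_5 = -2·6 + 1·-2 + -1·1 + 1·-3 = -18
  a_6 = -2·-18 + 1·6 + -1·-2 + 1·1 = 45
  a_7 = -2·45 + 1·-18 + -1·6 + 1·-2 = -116
  a_8 = -2·-116 + 1·45 + -1·-18 + 1·6 = 301
  a_9 = -2·301 + 1·-116 + -1·45 + 1·-18 = -781
  a_10 = -2·-781 + 1·301 + -1·-116 + 1·45 = 2024
  a_11 = -2·2024 + 1·-781 + -1·301 + 1·-116 = -5246
  a_12 = -2·-5246 + 1·2024 + -1·-781 + 1·301 = 13598
  a_13 = -2·13598 + 1·-5246 + -1·2024 + 1·-781 = -35247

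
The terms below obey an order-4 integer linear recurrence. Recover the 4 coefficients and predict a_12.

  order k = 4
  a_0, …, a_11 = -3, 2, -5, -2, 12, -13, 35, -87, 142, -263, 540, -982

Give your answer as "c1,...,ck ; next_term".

-2,-1,-3,-3 ; 1787

  a_4 = -2·-2 + -1·-5 + -3·2 + -3·-3 = 12
  a_5 = -2·12 + -1·-2 + -3·-5 + -3·2 = -13
  a_6 = -2·-13 + -1·12 + -3·-2 + -3·-5 = 35
  a_7 = -2·35 + -1·-13 + -3·12 + -3·-2 = -87
  a_8 = -2·-87 + -1·35 + -3·-13 + -3·12 = 142
  a_9 = -2·142 + -1·-87 + -3·35 + -3·-13 = -263
  a_10 = -2·-263 + -1·142 + -3·-87 + -3·35 = 540
  a_11 = -2·540 + -1·-263 + -3·142 + -3·-87 = -982
  a_12 = -2·-982 + -1·540 + -3·-263 + -3·142 = 1787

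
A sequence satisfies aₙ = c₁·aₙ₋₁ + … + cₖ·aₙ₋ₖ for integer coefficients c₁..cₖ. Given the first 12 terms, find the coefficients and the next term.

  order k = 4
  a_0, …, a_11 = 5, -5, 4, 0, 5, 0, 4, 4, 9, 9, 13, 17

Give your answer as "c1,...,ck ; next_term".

1,0,0,1 ; 26

  a_4 = 1·0 + 0·4 + 0·-5 + 1·5 = 5
  a_5 = 1·5 + 0·0 + 0·4 + 1·-5 = 0
  a_6 = 1·0 + 0·5 + 0·0 + 1·4 = 4
  a_7 = 1·4 + 0·0 + 0·5 + 1·0 = 4
  a_8 = 1·4 + 0·4 + 0·0 + 1·5 = 9
  a_9 = 1·9 + 0·4 + 0·4 + 1·0 = 9
  a_10 = 1·9 + 0·9 + 0·4 + 1·4 = 13
  a_11 = 1·13 + 0·9 + 0·9 + 1·4 = 17
  a_12 = 1·17 + 0·13 + 0·9 + 1·9 = 26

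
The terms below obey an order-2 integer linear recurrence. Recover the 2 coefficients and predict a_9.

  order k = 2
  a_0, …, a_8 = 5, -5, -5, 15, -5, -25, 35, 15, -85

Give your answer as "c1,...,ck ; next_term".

-1,-2 ; 55

  a_2 = -1·-5 + -2·5 = -5
  a_3 = -1·-5 + -2·-5 = 15
  a_4 = -1·15 + -2·-5 = -5
  a_5 = -1·-5 + -2·15 = -25
  a_6 = -1·-25 + -2·-5 = 35
  a_7 = -1·35 + -2·-25 = 15
  a_8 = -1·15 + -2·35 = -85
  a_9 = -1·-85 + -2·15 = 55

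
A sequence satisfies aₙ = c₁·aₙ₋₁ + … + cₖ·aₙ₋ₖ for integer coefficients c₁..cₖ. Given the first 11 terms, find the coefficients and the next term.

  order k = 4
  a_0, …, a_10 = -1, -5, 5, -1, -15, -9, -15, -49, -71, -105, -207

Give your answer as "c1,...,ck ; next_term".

  a_4 = 2·-1 + -1·5 + 2·-5 + -2·-1 = -15
  a_5 = 2·-15 + -1·-1 + 2·5 + -2·-5 = -9
  a_6 = 2·-9 + -1·-15 + 2·-1 + -2·5 = -15
  a_7 = 2·-15 + -1·-9 + 2·-15 + -2·-1 = -49
  a_8 = 2·-49 + -1·-15 + 2·-9 + -2·-15 = -71
  a_9 = 2·-71 + -1·-49 + 2·-15 + -2·-9 = -105
  a_10 = 2·-105 + -1·-71 + 2·-49 + -2·-15 = -207
  a_11 = 2·-207 + -1·-105 + 2·-71 + -2·-49 = -353

2,-1,2,-2 ; -353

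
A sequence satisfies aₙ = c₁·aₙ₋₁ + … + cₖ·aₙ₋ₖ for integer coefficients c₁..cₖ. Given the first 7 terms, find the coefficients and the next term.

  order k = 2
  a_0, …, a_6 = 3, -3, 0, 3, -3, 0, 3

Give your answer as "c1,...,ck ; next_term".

-1,-1 ; -3

  a_2 = -1·-3 + -1·3 = 0
  a_3 = -1·0 + -1·-3 = 3
  a_4 = -1·3 + -1·0 = -3
  a_5 = -1·-3 + -1·3 = 0
  a_6 = -1·0 + -1·-3 = 3
  a_7 = -1·3 + -1·0 = -3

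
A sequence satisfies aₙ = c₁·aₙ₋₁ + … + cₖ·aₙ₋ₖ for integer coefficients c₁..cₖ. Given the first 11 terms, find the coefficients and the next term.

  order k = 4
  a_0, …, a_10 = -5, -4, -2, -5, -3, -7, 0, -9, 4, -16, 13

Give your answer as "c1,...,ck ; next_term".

  a_4 = 0·-5 + 1·-2 + -1·-4 + 1·-5 = -3
  a_5 = 0·-3 + 1·-5 + -1·-2 + 1·-4 = -7
  a_6 = 0·-7 + 1·-3 + -1·-5 + 1·-2 = 0
  a_7 = 0·0 + 1·-7 + -1·-3 + 1·-5 = -9
  a_8 = 0·-9 + 1·0 + -1·-7 + 1·-3 = 4
  a_9 = 0·4 + 1·-9 + -1·0 + 1·-7 = -16
  a_10 = 0·-16 + 1·4 + -1·-9 + 1·0 = 13
  a_11 = 0·13 + 1·-16 + -1·4 + 1·-9 = -29

0,1,-1,1 ; -29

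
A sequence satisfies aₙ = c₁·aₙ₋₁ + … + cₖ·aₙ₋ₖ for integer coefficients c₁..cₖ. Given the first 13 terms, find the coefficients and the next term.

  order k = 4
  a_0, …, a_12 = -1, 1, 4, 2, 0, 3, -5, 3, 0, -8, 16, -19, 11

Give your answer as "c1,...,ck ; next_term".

  a_4 = -1·2 + 0·4 + 1·1 + -1·-1 = 0
  a_5 = -1·0 + 0·2 + 1·4 + -1·1 = 3
  a_6 = -1·3 + 0·0 + 1·2 + -1·4 = -5
  a_7 = -1·-5 + 0·3 + 1·0 + -1·2 = 3
  a_8 = -1·3 + 0·-5 + 1·3 + -1·0 = 0
  a_9 = -1·0 + 0·3 + 1·-5 + -1·3 = -8
  a_10 = -1·-8 + 0·0 + 1·3 + -1·-5 = 16
  a_11 = -1·16 + 0·-8 + 1·0 + -1·3 = -19
  a_12 = -1·-19 + 0·16 + 1·-8 + -1·0 = 11
  a_13 = -1·11 + 0·-19 + 1·16 + -1·-8 = 13

-1,0,1,-1 ; 13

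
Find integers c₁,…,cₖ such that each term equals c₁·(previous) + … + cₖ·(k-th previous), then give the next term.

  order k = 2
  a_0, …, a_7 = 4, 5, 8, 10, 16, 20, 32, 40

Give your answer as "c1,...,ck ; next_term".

0,2 ; 64

  a_2 = 0·5 + 2·4 = 8
  a_3 = 0·8 + 2·5 = 10
  a_4 = 0·10 + 2·8 = 16
  a_5 = 0·16 + 2·10 = 20
  a_6 = 0·20 + 2·16 = 32
  a_7 = 0·32 + 2·20 = 40
  a_8 = 0·40 + 2·32 = 64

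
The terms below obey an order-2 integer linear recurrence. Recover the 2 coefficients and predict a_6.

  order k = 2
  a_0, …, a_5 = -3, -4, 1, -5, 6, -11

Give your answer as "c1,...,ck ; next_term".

-1,1 ; 17

  a_2 = -1·-4 + 1·-3 = 1
  a_3 = -1·1 + 1·-4 = -5
  a_4 = -1·-5 + 1·1 = 6
  a_5 = -1·6 + 1·-5 = -11
  a_6 = -1·-11 + 1·6 = 17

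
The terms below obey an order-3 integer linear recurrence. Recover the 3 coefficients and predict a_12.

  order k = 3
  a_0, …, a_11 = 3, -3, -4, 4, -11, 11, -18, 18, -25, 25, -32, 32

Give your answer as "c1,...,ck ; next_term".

  a_3 = -1·-4 + 1·-3 + 1·3 = 4
  a_4 = -1·4 + 1·-4 + 1·-3 = -11
  a_5 = -1·-11 + 1·4 + 1·-4 = 11
  a_6 = -1·11 + 1·-11 + 1·4 = -18
  a_7 = -1·-18 + 1·11 + 1·-11 = 18
  a_8 = -1·18 + 1·-18 + 1·11 = -25
  a_9 = -1·-25 + 1·18 + 1·-18 = 25
  a_10 = -1·25 + 1·-25 + 1·18 = -32
  a_11 = -1·-32 + 1·25 + 1·-25 = 32
  a_12 = -1·32 + 1·-32 + 1·25 = -39

-1,1,1 ; -39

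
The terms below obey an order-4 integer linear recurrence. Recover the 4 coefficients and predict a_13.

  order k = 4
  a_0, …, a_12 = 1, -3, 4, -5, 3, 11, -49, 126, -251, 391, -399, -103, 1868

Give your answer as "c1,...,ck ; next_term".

-3,-3,-1,-3 ; -6069

  a_4 = -3·-5 + -3·4 + -1·-3 + -3·1 = 3
  a_5 = -3·3 + -3·-5 + -1·4 + -3·-3 = 11
  a_6 = -3·11 + -3·3 + -1·-5 + -3·4 = -49
  a_7 = -3·-49 + -3·11 + -1·3 + -3·-5 = 126
  a_8 = -3·126 + -3·-49 + -1·11 + -3·3 = -251
  a_9 = -3·-251 + -3·126 + -1·-49 + -3·11 = 391
  a_10 = -3·391 + -3·-251 + -1·126 + -3·-49 = -399
  a_11 = -3·-399 + -3·391 + -1·-251 + -3·126 = -103
  a_12 = -3·-103 + -3·-399 + -1·391 + -3·-251 = 1868
  a_13 = -3·1868 + -3·-103 + -1·-399 + -3·391 = -6069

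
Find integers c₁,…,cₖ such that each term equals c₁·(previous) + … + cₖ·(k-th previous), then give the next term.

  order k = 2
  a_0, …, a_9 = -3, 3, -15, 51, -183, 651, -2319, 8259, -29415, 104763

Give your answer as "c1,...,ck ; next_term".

  a_2 = -3·3 + 2·-3 = -15
  a_3 = -3·-15 + 2·3 = 51
  a_4 = -3·51 + 2·-15 = -183
  a_5 = -3·-183 + 2·51 = 651
  a_6 = -3·651 + 2·-183 = -2319
  a_7 = -3·-2319 + 2·651 = 8259
  a_8 = -3·8259 + 2·-2319 = -29415
  a_9 = -3·-29415 + 2·8259 = 104763
  a_10 = -3·104763 + 2·-29415 = -373119

-3,2 ; -373119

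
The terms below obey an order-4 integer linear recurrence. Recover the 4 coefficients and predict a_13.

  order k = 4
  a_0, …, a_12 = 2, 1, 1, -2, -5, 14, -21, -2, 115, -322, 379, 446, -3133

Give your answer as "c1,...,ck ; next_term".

  a_4 = -2·-2 + -3·1 + 2·1 + -4·2 = -5
  a_5 = -2·-5 + -3·-2 + 2·1 + -4·1 = 14
  a_6 = -2·14 + -3·-5 + 2·-2 + -4·1 = -21
  a_7 = -2·-21 + -3·14 + 2·-5 + -4·-2 = -2
  a_8 = -2·-2 + -3·-21 + 2·14 + -4·-5 = 115
  a_9 = -2·115 + -3·-2 + 2·-21 + -4·14 = -322
  a_10 = -2·-322 + -3·115 + 2·-2 + -4·-21 = 379
  a_11 = -2·379 + -3·-322 + 2·115 + -4·-2 = 446
  a_12 = -2·446 + -3·379 + 2·-322 + -4·115 = -3133
  a_13 = -2·-3133 + -3·446 + 2·379 + -4·-322 = 6974

-2,-3,2,-4 ; 6974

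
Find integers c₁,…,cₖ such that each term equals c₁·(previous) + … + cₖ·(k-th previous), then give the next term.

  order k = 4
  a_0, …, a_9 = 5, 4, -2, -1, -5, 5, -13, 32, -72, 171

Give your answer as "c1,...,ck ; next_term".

-2,1,0,-1 ; -401

  a_4 = -2·-1 + 1·-2 + 0·4 + -1·5 = -5
  a_5 = -2·-5 + 1·-1 + 0·-2 + -1·4 = 5
  a_6 = -2·5 + 1·-5 + 0·-1 + -1·-2 = -13
  a_7 = -2·-13 + 1·5 + 0·-5 + -1·-1 = 32
  a_8 = -2·32 + 1·-13 + 0·5 + -1·-5 = -72
  a_9 = -2·-72 + 1·32 + 0·-13 + -1·5 = 171
  a_10 = -2·171 + 1·-72 + 0·32 + -1·-13 = -401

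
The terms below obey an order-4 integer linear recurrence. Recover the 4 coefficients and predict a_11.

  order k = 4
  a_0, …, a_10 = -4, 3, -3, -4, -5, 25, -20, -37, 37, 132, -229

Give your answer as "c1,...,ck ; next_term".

-1,-2,-1,3 ; -183

  a_4 = -1·-4 + -2·-3 + -1·3 + 3·-4 = -5
  a_5 = -1·-5 + -2·-4 + -1·-3 + 3·3 = 25
  a_6 = -1·25 + -2·-5 + -1·-4 + 3·-3 = -20
  a_7 = -1·-20 + -2·25 + -1·-5 + 3·-4 = -37
  a_8 = -1·-37 + -2·-20 + -1·25 + 3·-5 = 37
  a_9 = -1·37 + -2·-37 + -1·-20 + 3·25 = 132
  a_10 = -1·132 + -2·37 + -1·-37 + 3·-20 = -229
  a_11 = -1·-229 + -2·132 + -1·37 + 3·-37 = -183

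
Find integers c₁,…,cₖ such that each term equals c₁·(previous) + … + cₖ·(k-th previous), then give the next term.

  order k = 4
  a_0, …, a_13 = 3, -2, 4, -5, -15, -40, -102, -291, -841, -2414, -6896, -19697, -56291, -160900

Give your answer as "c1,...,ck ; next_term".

  a_4 = 3·-5 + -1·4 + 1·-2 + 2·3 = -15
  a_5 = 3·-15 + -1·-5 + 1·4 + 2·-2 = -40
  a_6 = 3·-40 + -1·-15 + 1·-5 + 2·4 = -102
  a_7 = 3·-102 + -1·-40 + 1·-15 + 2·-5 = -291
  a_8 = 3·-291 + -1·-102 + 1·-40 + 2·-15 = -841
  a_9 = 3·-841 + -1·-291 + 1·-102 + 2·-40 = -2414
  a_10 = 3·-2414 + -1·-841 + 1·-291 + 2·-102 = -6896
  a_11 = 3·-6896 + -1·-2414 + 1·-841 + 2·-291 = -19697
  a_12 = 3·-19697 + -1·-6896 + 1·-2414 + 2·-841 = -56291
  a_13 = 3·-56291 + -1·-19697 + 1·-6896 + 2·-2414 = -160900
  a_14 = 3·-160900 + -1·-56291 + 1·-19697 + 2·-6896 = -459898

3,-1,1,2 ; -459898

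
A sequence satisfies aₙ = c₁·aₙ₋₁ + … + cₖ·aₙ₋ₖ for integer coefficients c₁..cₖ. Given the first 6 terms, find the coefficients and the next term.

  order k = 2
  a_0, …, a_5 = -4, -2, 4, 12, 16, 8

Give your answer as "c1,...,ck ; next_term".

2,-2 ; -16

  a_2 = 2·-2 + -2·-4 = 4
  a_3 = 2·4 + -2·-2 = 12
  a_4 = 2·12 + -2·4 = 16
  a_5 = 2·16 + -2·12 = 8
  a_6 = 2·8 + -2·16 = -16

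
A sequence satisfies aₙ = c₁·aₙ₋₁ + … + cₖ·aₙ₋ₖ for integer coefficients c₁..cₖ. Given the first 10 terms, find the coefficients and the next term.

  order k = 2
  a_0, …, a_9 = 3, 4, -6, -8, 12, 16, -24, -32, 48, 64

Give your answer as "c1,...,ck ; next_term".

0,-2 ; -96

  a_2 = 0·4 + -2·3 = -6
  a_3 = 0·-6 + -2·4 = -8
  a_4 = 0·-8 + -2·-6 = 12
  a_5 = 0·12 + -2·-8 = 16
  a_6 = 0·16 + -2·12 = -24
  a_7 = 0·-24 + -2·16 = -32
  a_8 = 0·-32 + -2·-24 = 48
  a_9 = 0·48 + -2·-32 = 64
  a_10 = 0·64 + -2·48 = -96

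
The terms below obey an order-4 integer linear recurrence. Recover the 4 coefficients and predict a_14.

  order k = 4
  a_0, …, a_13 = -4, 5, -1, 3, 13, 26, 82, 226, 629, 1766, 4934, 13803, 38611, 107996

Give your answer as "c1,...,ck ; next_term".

2,2,1,-1 ; 302083

  a_4 = 2·3 + 2·-1 + 1·5 + -1·-4 = 13
  a_5 = 2·13 + 2·3 + 1·-1 + -1·5 = 26
  a_6 = 2·26 + 2·13 + 1·3 + -1·-1 = 82
  a_7 = 2·82 + 2·26 + 1·13 + -1·3 = 226
  a_8 = 2·226 + 2·82 + 1·26 + -1·13 = 629
  a_9 = 2·629 + 2·226 + 1·82 + -1·26 = 1766
  a_10 = 2·1766 + 2·629 + 1·226 + -1·82 = 4934
  a_11 = 2·4934 + 2·1766 + 1·629 + -1·226 = 13803
  a_12 = 2·13803 + 2·4934 + 1·1766 + -1·629 = 38611
  a_13 = 2·38611 + 2·13803 + 1·4934 + -1·1766 = 107996
  a_14 = 2·107996 + 2·38611 + 1·13803 + -1·4934 = 302083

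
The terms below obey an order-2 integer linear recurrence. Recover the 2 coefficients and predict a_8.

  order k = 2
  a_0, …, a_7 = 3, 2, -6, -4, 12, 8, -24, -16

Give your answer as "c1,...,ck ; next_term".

  a_2 = 0·2 + -2·3 = -6
  a_3 = 0·-6 + -2·2 = -4
  a_4 = 0·-4 + -2·-6 = 12
  a_5 = 0·12 + -2·-4 = 8
  a_6 = 0·8 + -2·12 = -24
  a_7 = 0·-24 + -2·8 = -16
  a_8 = 0·-16 + -2·-24 = 48

0,-2 ; 48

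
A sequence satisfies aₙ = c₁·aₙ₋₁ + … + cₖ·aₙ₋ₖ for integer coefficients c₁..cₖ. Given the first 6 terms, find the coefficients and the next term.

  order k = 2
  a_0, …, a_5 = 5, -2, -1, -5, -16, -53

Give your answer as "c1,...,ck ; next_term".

  a_2 = 3·-2 + 1·5 = -1
  a_3 = 3·-1 + 1·-2 = -5
  a_4 = 3·-5 + 1·-1 = -16
  a_5 = 3·-16 + 1·-5 = -53
  a_6 = 3·-53 + 1·-16 = -175

3,1 ; -175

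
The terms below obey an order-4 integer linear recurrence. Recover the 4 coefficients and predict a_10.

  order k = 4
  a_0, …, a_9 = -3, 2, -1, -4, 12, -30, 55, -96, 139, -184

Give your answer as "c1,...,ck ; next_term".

  a_4 = -2·-4 + 1·-1 + 4·2 + 1·-3 = 12
  a_5 = -2·12 + 1·-4 + 4·-1 + 1·2 = -30
  a_6 = -2·-30 + 1·12 + 4·-4 + 1·-1 = 55
  a_7 = -2·55 + 1·-30 + 4·12 + 1·-4 = -96
  a_8 = -2·-96 + 1·55 + 4·-30 + 1·12 = 139
  a_9 = -2·139 + 1·-96 + 4·55 + 1·-30 = -184
  a_10 = -2·-184 + 1·139 + 4·-96 + 1·55 = 178

-2,1,4,1 ; 178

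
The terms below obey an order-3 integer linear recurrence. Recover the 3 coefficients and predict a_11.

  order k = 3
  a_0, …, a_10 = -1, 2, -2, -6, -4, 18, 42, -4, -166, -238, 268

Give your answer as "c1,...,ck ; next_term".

  a_3 = 1·-2 + -3·2 + -2·-1 = -6
  a_4 = 1·-6 + -3·-2 + -2·2 = -4
  a_5 = 1·-4 + -3·-6 + -2·-2 = 18
  a_6 = 1·18 + -3·-4 + -2·-6 = 42
  a_7 = 1·42 + -3·18 + -2·-4 = -4
  a_8 = 1·-4 + -3·42 + -2·18 = -166
  a_9 = 1·-166 + -3·-4 + -2·42 = -238
  a_10 = 1·-238 + -3·-166 + -2·-4 = 268
  a_11 = 1·268 + -3·-238 + -2·-166 = 1314

1,-3,-2 ; 1314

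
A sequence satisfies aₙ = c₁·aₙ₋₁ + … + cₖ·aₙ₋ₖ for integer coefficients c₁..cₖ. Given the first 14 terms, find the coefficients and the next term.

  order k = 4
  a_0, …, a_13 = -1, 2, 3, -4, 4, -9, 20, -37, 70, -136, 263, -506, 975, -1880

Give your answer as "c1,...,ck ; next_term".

  a_4 = -1·-4 + 1·3 + -1·2 + 1·-1 = 4
  a_5 = -1·4 + 1·-4 + -1·3 + 1·2 = -9
  a_6 = -1·-9 + 1·4 + -1·-4 + 1·3 = 20
  a_7 = -1·20 + 1·-9 + -1·4 + 1·-4 = -37
  a_8 = -1·-37 + 1·20 + -1·-9 + 1·4 = 70
  a_9 = -1·70 + 1·-37 + -1·20 + 1·-9 = -136
  a_10 = -1·-136 + 1·70 + -1·-37 + 1·20 = 263
  a_11 = -1·263 + 1·-136 + -1·70 + 1·-37 = -506
  a_12 = -1·-506 + 1·263 + -1·-136 + 1·70 = 975
  a_13 = -1·975 + 1·-506 + -1·263 + 1·-136 = -1880
  a_14 = -1·-1880 + 1·975 + -1·-506 + 1·263 = 3624

-1,1,-1,1 ; 3624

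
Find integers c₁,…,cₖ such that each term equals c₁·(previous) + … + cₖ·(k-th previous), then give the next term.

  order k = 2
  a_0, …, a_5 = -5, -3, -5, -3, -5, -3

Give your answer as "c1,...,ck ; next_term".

0,1 ; -5

  a_2 = 0·-3 + 1·-5 = -5
  a_3 = 0·-5 + 1·-3 = -3
  a_4 = 0·-3 + 1·-5 = -5
  a_5 = 0·-5 + 1·-3 = -3
  a_6 = 0·-3 + 1·-5 = -5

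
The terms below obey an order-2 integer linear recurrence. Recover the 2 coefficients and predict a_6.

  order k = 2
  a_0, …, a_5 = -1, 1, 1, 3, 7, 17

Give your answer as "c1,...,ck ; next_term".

  a_2 = 2·1 + 1·-1 = 1
  a_3 = 2·1 + 1·1 = 3
  a_4 = 2·3 + 1·1 = 7
  a_5 = 2·7 + 1·3 = 17
  a_6 = 2·17 + 1·7 = 41

2,1 ; 41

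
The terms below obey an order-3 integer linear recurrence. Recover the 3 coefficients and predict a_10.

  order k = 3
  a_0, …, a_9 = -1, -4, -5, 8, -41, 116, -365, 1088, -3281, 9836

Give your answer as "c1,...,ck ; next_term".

-3,1,3 ; -29525

  a_3 = -3·-5 + 1·-4 + 3·-1 = 8
  a_4 = -3·8 + 1·-5 + 3·-4 = -41
  a_5 = -3·-41 + 1·8 + 3·-5 = 116
  a_6 = -3·116 + 1·-41 + 3·8 = -365
  a_7 = -3·-365 + 1·116 + 3·-41 = 1088
  a_8 = -3·1088 + 1·-365 + 3·116 = -3281
  a_9 = -3·-3281 + 1·1088 + 3·-365 = 9836
  a_10 = -3·9836 + 1·-3281 + 3·1088 = -29525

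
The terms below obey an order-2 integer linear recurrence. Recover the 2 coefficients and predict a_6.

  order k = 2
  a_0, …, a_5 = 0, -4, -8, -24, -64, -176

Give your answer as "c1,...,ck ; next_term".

  a_2 = 2·-4 + 2·0 = -8
  a_3 = 2·-8 + 2·-4 = -24
  a_4 = 2·-24 + 2·-8 = -64
  a_5 = 2·-64 + 2·-24 = -176
  a_6 = 2·-176 + 2·-64 = -480

2,2 ; -480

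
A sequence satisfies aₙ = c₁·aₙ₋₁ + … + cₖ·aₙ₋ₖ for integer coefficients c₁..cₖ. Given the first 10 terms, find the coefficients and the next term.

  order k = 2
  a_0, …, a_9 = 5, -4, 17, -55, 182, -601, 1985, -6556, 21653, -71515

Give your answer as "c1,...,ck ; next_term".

-3,1 ; 236198

  a_2 = -3·-4 + 1·5 = 17
  a_3 = -3·17 + 1·-4 = -55
  a_4 = -3·-55 + 1·17 = 182
  a_5 = -3·182 + 1·-55 = -601
  a_6 = -3·-601 + 1·182 = 1985
  a_7 = -3·1985 + 1·-601 = -6556
  a_8 = -3·-6556 + 1·1985 = 21653
  a_9 = -3·21653 + 1·-6556 = -71515
  a_10 = -3·-71515 + 1·21653 = 236198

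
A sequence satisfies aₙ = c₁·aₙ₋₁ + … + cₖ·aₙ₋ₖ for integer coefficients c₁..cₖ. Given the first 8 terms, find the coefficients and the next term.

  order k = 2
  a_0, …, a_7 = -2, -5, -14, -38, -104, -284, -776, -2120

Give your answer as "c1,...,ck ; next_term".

  a_2 = 2·-5 + 2·-2 = -14
  a_3 = 2·-14 + 2·-5 = -38
  a_4 = 2·-38 + 2·-14 = -104
  a_5 = 2·-104 + 2·-38 = -284
  a_6 = 2·-284 + 2·-104 = -776
  a_7 = 2·-776 + 2·-284 = -2120
  a_8 = 2·-2120 + 2·-776 = -5792

2,2 ; -5792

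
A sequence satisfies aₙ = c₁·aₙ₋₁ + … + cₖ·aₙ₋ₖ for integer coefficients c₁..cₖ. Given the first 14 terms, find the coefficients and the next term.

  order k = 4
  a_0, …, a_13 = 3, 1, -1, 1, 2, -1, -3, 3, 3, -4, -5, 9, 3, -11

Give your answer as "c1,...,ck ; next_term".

  a_4 = -1·1 + -1·-1 + -1·1 + 1·3 = 2
  a_5 = -1·2 + -1·1 + -1·-1 + 1·1 = -1
  a_6 = -1·-1 + -1·2 + -1·1 + 1·-1 = -3
  a_7 = -1·-3 + -1·-1 + -1·2 + 1·1 = 3
  a_8 = -1·3 + -1·-3 + -1·-1 + 1·2 = 3
  a_9 = -1·3 + -1·3 + -1·-3 + 1·-1 = -4
  a_10 = -1·-4 + -1·3 + -1·3 + 1·-3 = -5
  a_11 = -1·-5 + -1·-4 + -1·3 + 1·3 = 9
  a_12 = -1·9 + -1·-5 + -1·-4 + 1·3 = 3
  a_13 = -1·3 + -1·9 + -1·-5 + 1·-4 = -11
  a_14 = -1·-11 + -1·3 + -1·9 + 1·-5 = -6

-1,-1,-1,1 ; -6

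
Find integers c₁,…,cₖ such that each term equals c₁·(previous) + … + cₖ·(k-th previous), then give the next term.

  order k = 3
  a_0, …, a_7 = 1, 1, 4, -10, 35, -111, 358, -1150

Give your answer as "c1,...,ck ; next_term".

-3,1,1 ; 3697

  a_3 = -3·4 + 1·1 + 1·1 = -10
  a_4 = -3·-10 + 1·4 + 1·1 = 35
  a_5 = -3·35 + 1·-10 + 1·4 = -111
  a_6 = -3·-111 + 1·35 + 1·-10 = 358
  a_7 = -3·358 + 1·-111 + 1·35 = -1150
  a_8 = -3·-1150 + 1·358 + 1·-111 = 3697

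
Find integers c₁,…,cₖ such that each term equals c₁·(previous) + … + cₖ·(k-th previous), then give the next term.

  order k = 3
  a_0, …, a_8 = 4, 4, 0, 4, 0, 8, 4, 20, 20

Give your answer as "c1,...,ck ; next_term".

1,2,-1 ; 56

  a_3 = 1·0 + 2·4 + -1·4 = 4
  a_4 = 1·4 + 2·0 + -1·4 = 0
  a_5 = 1·0 + 2·4 + -1·0 = 8
  a_6 = 1·8 + 2·0 + -1·4 = 4
  a_7 = 1·4 + 2·8 + -1·0 = 20
  a_8 = 1·20 + 2·4 + -1·8 = 20
  a_9 = 1·20 + 2·20 + -1·4 = 56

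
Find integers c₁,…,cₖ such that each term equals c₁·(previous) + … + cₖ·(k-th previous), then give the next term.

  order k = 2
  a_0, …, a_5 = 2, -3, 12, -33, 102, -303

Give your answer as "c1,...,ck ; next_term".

  a_2 = -2·-3 + 3·2 = 12
  a_3 = -2·12 + 3·-3 = -33
  a_4 = -2·-33 + 3·12 = 102
  a_5 = -2·102 + 3·-33 = -303
  a_6 = -2·-303 + 3·102 = 912

-2,3 ; 912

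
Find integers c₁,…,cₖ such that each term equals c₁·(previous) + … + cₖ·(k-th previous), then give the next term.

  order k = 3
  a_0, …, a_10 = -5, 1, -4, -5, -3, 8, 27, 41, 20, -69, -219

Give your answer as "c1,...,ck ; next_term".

  a_3 = 2·-4 + -2·1 + -1·-5 = -5
  a_4 = 2·-5 + -2·-4 + -1·1 = -3
  a_5 = 2·-3 + -2·-5 + -1·-4 = 8
  a_6 = 2·8 + -2·-3 + -1·-5 = 27
  a_7 = 2·27 + -2·8 + -1·-3 = 41
  a_8 = 2·41 + -2·27 + -1·8 = 20
  a_9 = 2·20 + -2·41 + -1·27 = -69
  a_10 = 2·-69 + -2·20 + -1·41 = -219
  a_11 = 2·-219 + -2·-69 + -1·20 = -320

2,-2,-1 ; -320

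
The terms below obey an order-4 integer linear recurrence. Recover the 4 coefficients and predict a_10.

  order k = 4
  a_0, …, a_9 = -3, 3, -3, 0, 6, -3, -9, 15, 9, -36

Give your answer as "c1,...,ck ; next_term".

  a_4 = 0·0 + -1·-3 + 2·3 + 1·-3 = 6
  a_5 = 0·6 + -1·0 + 2·-3 + 1·3 = -3
  a_6 = 0·-3 + -1·6 + 2·0 + 1·-3 = -9
  a_7 = 0·-9 + -1·-3 + 2·6 + 1·0 = 15
  a_8 = 0·15 + -1·-9 + 2·-3 + 1·6 = 9
  a_9 = 0·9 + -1·15 + 2·-9 + 1·-3 = -36
  a_10 = 0·-36 + -1·9 + 2·15 + 1·-9 = 12

0,-1,2,1 ; 12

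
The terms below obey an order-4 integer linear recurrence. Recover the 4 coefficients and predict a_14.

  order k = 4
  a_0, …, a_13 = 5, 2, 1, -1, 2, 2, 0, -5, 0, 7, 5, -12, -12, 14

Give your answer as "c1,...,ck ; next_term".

0,-1,-1,1 ; 29

  a_4 = 0·-1 + -1·1 + -1·2 + 1·5 = 2
  a_5 = 0·2 + -1·-1 + -1·1 + 1·2 = 2
  a_6 = 0·2 + -1·2 + -1·-1 + 1·1 = 0
  a_7 = 0·0 + -1·2 + -1·2 + 1·-1 = -5
  a_8 = 0·-5 + -1·0 + -1·2 + 1·2 = 0
  a_9 = 0·0 + -1·-5 + -1·0 + 1·2 = 7
  a_10 = 0·7 + -1·0 + -1·-5 + 1·0 = 5
  a_11 = 0·5 + -1·7 + -1·0 + 1·-5 = -12
  a_12 = 0·-12 + -1·5 + -1·7 + 1·0 = -12
  a_13 = 0·-12 + -1·-12 + -1·5 + 1·7 = 14
  a_14 = 0·14 + -1·-12 + -1·-12 + 1·5 = 29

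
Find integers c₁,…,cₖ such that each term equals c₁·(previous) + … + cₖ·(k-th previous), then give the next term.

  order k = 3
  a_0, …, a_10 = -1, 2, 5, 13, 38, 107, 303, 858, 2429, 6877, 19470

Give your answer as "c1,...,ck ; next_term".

  a_3 = 2·5 + 2·2 + 1·-1 = 13
  a_4 = 2·13 + 2·5 + 1·2 = 38
  a_5 = 2·38 + 2·13 + 1·5 = 107
  a_6 = 2·107 + 2·38 + 1·13 = 303
  a_7 = 2·303 + 2·107 + 1·38 = 858
  a_8 = 2·858 + 2·303 + 1·107 = 2429
  a_9 = 2·2429 + 2·858 + 1·303 = 6877
  a_10 = 2·6877 + 2·2429 + 1·858 = 19470
  a_11 = 2·19470 + 2·6877 + 1·2429 = 55123

2,2,1 ; 55123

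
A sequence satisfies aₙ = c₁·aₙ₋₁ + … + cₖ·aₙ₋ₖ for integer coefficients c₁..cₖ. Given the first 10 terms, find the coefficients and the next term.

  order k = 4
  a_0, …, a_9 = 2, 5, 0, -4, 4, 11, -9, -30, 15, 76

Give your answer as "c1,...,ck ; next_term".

  a_4 = 1·-4 + -3·0 + 2·5 + -1·2 = 4
  a_5 = 1·4 + -3·-4 + 2·0 + -1·5 = 11
  a_6 = 1·11 + -3·4 + 2·-4 + -1·0 = -9
  a_7 = 1·-9 + -3·11 + 2·4 + -1·-4 = -30
  a_8 = 1·-30 + -3·-9 + 2·11 + -1·4 = 15
  a_9 = 1·15 + -3·-30 + 2·-9 + -1·11 = 76
  a_10 = 1·76 + -3·15 + 2·-30 + -1·-9 = -20

1,-3,2,-1 ; -20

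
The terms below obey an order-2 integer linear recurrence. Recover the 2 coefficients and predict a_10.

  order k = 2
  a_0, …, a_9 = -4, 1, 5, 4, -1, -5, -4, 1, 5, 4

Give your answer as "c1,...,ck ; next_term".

  a_2 = 1·1 + -1·-4 = 5
  a_3 = 1·5 + -1·1 = 4
  a_4 = 1·4 + -1·5 = -1
  a_5 = 1·-1 + -1·4 = -5
  a_6 = 1·-5 + -1·-1 = -4
  a_7 = 1·-4 + -1·-5 = 1
  a_8 = 1·1 + -1·-4 = 5
  a_9 = 1·5 + -1·1 = 4
  a_10 = 1·4 + -1·5 = -1

1,-1 ; -1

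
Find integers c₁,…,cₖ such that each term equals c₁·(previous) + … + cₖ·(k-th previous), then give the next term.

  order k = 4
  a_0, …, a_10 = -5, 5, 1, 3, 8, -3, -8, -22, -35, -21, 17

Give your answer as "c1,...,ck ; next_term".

  a_4 = 1·3 + 0·1 + -1·5 + -2·-5 = 8
  a_5 = 1·8 + 0·3 + -1·1 + -2·5 = -3
  a_6 = 1·-3 + 0·8 + -1·3 + -2·1 = -8
  a_7 = 1·-8 + 0·-3 + -1·8 + -2·3 = -22
  a_8 = 1·-22 + 0·-8 + -1·-3 + -2·8 = -35
  a_9 = 1·-35 + 0·-22 + -1·-8 + -2·-3 = -21
  a_10 = 1·-21 + 0·-35 + -1·-22 + -2·-8 = 17
  a_11 = 1·17 + 0·-21 + -1·-35 + -2·-22 = 96

1,0,-1,-2 ; 96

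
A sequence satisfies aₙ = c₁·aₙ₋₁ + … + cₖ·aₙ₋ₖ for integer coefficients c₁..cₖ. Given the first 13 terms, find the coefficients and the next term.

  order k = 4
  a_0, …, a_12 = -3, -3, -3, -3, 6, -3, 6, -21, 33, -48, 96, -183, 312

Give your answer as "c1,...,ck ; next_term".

  a_4 = -1·-3 + 0·-3 + -2·-3 + 1·-3 = 6
  a_5 = -1·6 + 0·-3 + -2·-3 + 1·-3 = -3
  a_6 = -1·-3 + 0·6 + -2·-3 + 1·-3 = 6
  a_7 = -1·6 + 0·-3 + -2·6 + 1·-3 = -21
  a_8 = -1·-21 + 0·6 + -2·-3 + 1·6 = 33
  a_9 = -1·33 + 0·-21 + -2·6 + 1·-3 = -48
  a_10 = -1·-48 + 0·33 + -2·-21 + 1·6 = 96
  a_11 = -1·96 + 0·-48 + -2·33 + 1·-21 = -183
  a_12 = -1·-183 + 0·96 + -2·-48 + 1·33 = 312
  a_13 = -1·312 + 0·-183 + -2·96 + 1·-48 = -552

-1,0,-2,1 ; -552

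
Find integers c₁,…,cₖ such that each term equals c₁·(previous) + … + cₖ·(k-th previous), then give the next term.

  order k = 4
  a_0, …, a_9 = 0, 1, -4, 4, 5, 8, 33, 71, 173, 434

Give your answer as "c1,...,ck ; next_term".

  a_4 = 2·4 + 1·-4 + 1·1 + -2·0 = 5
  a_5 = 2·5 + 1·4 + 1·-4 + -2·1 = 8
  a_6 = 2·8 + 1·5 + 1·4 + -2·-4 = 33
  a_7 = 2·33 + 1·8 + 1·5 + -2·4 = 71
  a_8 = 2·71 + 1·33 + 1·8 + -2·5 = 173
  a_9 = 2·173 + 1·71 + 1·33 + -2·8 = 434
  a_10 = 2·434 + 1·173 + 1·71 + -2·33 = 1046

2,1,1,-2 ; 1046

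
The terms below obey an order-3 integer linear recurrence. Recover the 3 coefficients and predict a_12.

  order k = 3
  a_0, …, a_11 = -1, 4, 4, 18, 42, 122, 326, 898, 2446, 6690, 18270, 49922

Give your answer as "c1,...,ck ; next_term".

1,4,2 ; 136382

  a_3 = 1·4 + 4·4 + 2·-1 = 18
  a_4 = 1·18 + 4·4 + 2·4 = 42
  a_5 = 1·42 + 4·18 + 2·4 = 122
  a_6 = 1·122 + 4·42 + 2·18 = 326
  a_7 = 1·326 + 4·122 + 2·42 = 898
  a_8 = 1·898 + 4·326 + 2·122 = 2446
  a_9 = 1·2446 + 4·898 + 2·326 = 6690
  a_10 = 1·6690 + 4·2446 + 2·898 = 18270
  a_11 = 1·18270 + 4·6690 + 2·2446 = 49922
  a_12 = 1·49922 + 4·18270 + 2·6690 = 136382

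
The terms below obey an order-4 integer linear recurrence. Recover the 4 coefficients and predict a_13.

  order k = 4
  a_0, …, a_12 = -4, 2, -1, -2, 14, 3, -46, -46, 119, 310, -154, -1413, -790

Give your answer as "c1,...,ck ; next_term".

  a_4 = 0·-2 + -4·-1 + -3·2 + -4·-4 = 14
  a_5 = 0·14 + -4·-2 + -3·-1 + -4·2 = 3
  a_6 = 0·3 + -4·14 + -3·-2 + -4·-1 = -46
  a_7 = 0·-46 + -4·3 + -3·14 + -4·-2 = -46
  a_8 = 0·-46 + -4·-46 + -3·3 + -4·14 = 119
  a_9 = 0·119 + -4·-46 + -3·-46 + -4·3 = 310
  a_10 = 0·310 + -4·119 + -3·-46 + -4·-46 = -154
  a_11 = 0·-154 + -4·310 + -3·119 + -4·-46 = -1413
  a_12 = 0·-1413 + -4·-154 + -3·310 + -4·119 = -790
  a_13 = 0·-790 + -4·-1413 + -3·-154 + -4·310 = 4874

0,-4,-3,-4 ; 4874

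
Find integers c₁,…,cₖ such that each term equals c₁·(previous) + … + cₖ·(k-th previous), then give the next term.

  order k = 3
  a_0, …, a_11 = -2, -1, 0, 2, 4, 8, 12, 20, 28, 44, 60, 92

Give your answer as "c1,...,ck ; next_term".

1,2,-2 ; 124

  a_3 = 1·0 + 2·-1 + -2·-2 = 2
  a_4 = 1·2 + 2·0 + -2·-1 = 4
  a_5 = 1·4 + 2·2 + -2·0 = 8
  a_6 = 1·8 + 2·4 + -2·2 = 12
  a_7 = 1·12 + 2·8 + -2·4 = 20
  a_8 = 1·20 + 2·12 + -2·8 = 28
  a_9 = 1·28 + 2·20 + -2·12 = 44
  a_10 = 1·44 + 2·28 + -2·20 = 60
  a_11 = 1·60 + 2·44 + -2·28 = 92
  a_12 = 1·92 + 2·60 + -2·44 = 124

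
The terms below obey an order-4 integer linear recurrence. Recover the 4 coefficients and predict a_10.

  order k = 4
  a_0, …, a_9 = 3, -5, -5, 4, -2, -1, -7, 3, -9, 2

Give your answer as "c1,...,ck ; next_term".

0,1,0,1 ; -16

  a_4 = 0·4 + 1·-5 + 0·-5 + 1·3 = -2
  a_5 = 0·-2 + 1·4 + 0·-5 + 1·-5 = -1
  a_6 = 0·-1 + 1·-2 + 0·4 + 1·-5 = -7
  a_7 = 0·-7 + 1·-1 + 0·-2 + 1·4 = 3
  a_8 = 0·3 + 1·-7 + 0·-1 + 1·-2 = -9
  a_9 = 0·-9 + 1·3 + 0·-7 + 1·-1 = 2
  a_10 = 0·2 + 1·-9 + 0·3 + 1·-7 = -16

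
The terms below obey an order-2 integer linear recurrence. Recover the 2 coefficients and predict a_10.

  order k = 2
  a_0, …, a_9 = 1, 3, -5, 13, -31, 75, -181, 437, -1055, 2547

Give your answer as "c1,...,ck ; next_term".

  a_2 = -2·3 + 1·1 = -5
  a_3 = -2·-5 + 1·3 = 13
  a_4 = -2·13 + 1·-5 = -31
  a_5 = -2·-31 + 1·13 = 75
  a_6 = -2·75 + 1·-31 = -181
  a_7 = -2·-181 + 1·75 = 437
  a_8 = -2·437 + 1·-181 = -1055
  a_9 = -2·-1055 + 1·437 = 2547
  a_10 = -2·2547 + 1·-1055 = -6149

-2,1 ; -6149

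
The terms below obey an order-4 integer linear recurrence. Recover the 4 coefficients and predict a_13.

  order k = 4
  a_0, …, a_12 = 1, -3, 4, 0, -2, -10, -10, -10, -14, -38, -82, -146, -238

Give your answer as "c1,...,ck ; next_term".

2,-1,0,2 ; -406

  a_4 = 2·0 + -1·4 + 0·-3 + 2·1 = -2
  a_5 = 2·-2 + -1·0 + 0·4 + 2·-3 = -10
  a_6 = 2·-10 + -1·-2 + 0·0 + 2·4 = -10
  a_7 = 2·-10 + -1·-10 + 0·-2 + 2·0 = -10
  a_8 = 2·-10 + -1·-10 + 0·-10 + 2·-2 = -14
  a_9 = 2·-14 + -1·-10 + 0·-10 + 2·-10 = -38
  a_10 = 2·-38 + -1·-14 + 0·-10 + 2·-10 = -82
  a_11 = 2·-82 + -1·-38 + 0·-14 + 2·-10 = -146
  a_12 = 2·-146 + -1·-82 + 0·-38 + 2·-14 = -238
  a_13 = 2·-238 + -1·-146 + 0·-82 + 2·-38 = -406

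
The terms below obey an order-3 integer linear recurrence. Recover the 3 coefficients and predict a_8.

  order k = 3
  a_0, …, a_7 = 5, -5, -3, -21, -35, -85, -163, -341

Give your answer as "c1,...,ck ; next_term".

  a_3 = 2·-3 + 1·-5 + -2·5 = -21
  a_4 = 2·-21 + 1·-3 + -2·-5 = -35
  a_5 = 2·-35 + 1·-21 + -2·-3 = -85
  a_6 = 2·-85 + 1·-35 + -2·-21 = -163
  a_7 = 2·-163 + 1·-85 + -2·-35 = -341
  a_8 = 2·-341 + 1·-163 + -2·-85 = -675

2,1,-2 ; -675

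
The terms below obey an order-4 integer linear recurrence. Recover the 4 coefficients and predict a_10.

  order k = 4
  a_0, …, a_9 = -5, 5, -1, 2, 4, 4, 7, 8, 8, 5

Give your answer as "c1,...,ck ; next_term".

2,0,-1,-1 ; -5

  a_4 = 2·2 + 0·-1 + -1·5 + -1·-5 = 4
  a_5 = 2·4 + 0·2 + -1·-1 + -1·5 = 4
  a_6 = 2·4 + 0·4 + -1·2 + -1·-1 = 7
  a_7 = 2·7 + 0·4 + -1·4 + -1·2 = 8
  a_8 = 2·8 + 0·7 + -1·4 + -1·4 = 8
  a_9 = 2·8 + 0·8 + -1·7 + -1·4 = 5
  a_10 = 2·5 + 0·8 + -1·8 + -1·7 = -5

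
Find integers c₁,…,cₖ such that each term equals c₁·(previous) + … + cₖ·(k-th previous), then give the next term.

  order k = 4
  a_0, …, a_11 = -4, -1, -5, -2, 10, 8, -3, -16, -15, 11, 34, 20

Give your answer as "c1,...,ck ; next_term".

0,-1,-1,-1 ; -30

  a_4 = 0·-2 + -1·-5 + -1·-1 + -1·-4 = 10
  a_5 = 0·10 + -1·-2 + -1·-5 + -1·-1 = 8
  a_6 = 0·8 + -1·10 + -1·-2 + -1·-5 = -3
  a_7 = 0·-3 + -1·8 + -1·10 + -1·-2 = -16
  a_8 = 0·-16 + -1·-3 + -1·8 + -1·10 = -15
  a_9 = 0·-15 + -1·-16 + -1·-3 + -1·8 = 11
  a_10 = 0·11 + -1·-15 + -1·-16 + -1·-3 = 34
  a_11 = 0·34 + -1·11 + -1·-15 + -1·-16 = 20
  a_12 = 0·20 + -1·34 + -1·11 + -1·-15 = -30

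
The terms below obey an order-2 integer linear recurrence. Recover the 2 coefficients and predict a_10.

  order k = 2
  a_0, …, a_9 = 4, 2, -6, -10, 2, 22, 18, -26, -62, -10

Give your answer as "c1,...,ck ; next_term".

  a_2 = 1·2 + -2·4 = -6
  a_3 = 1·-6 + -2·2 = -10
  a_4 = 1·-10 + -2·-6 = 2
  a_5 = 1·2 + -2·-10 = 22
  a_6 = 1·22 + -2·2 = 18
  a_7 = 1·18 + -2·22 = -26
  a_8 = 1·-26 + -2·18 = -62
  a_9 = 1·-62 + -2·-26 = -10
  a_10 = 1·-10 + -2·-62 = 114

1,-2 ; 114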